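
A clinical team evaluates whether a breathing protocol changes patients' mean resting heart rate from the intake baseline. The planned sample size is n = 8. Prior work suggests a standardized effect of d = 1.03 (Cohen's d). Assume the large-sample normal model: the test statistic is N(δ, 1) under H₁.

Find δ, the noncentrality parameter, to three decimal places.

δ ≈ 2.913

The noncentrality parameter scales effect size by the design's sample-size factor: δ = d·√n = 1.03 × √8 = 2.9133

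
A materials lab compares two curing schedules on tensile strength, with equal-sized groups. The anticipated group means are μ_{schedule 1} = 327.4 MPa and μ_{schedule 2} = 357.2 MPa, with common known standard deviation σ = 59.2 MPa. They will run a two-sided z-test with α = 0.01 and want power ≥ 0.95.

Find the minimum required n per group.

Standardized effect: d = |μ_{schedule 1} − μ_{schedule 2}| / σ = |327.4 − 357.2| / 59.2 = 0.5034
Set Φ(δ − 2.576) = 0.95; then δ − 2.576 = Φ⁻¹(0.95) = 1.645, giving δ = 4.221.
(The Φ(−δ − z_{α/2}) term is vanishingly small for δ > 0 and is dropped in the standard sample-size formula.)
δ = d·√(n/2) ⇒ n = 2(δ/d)² = 2 × (4.221 / 0.5034)² = 140.61.
Rounding up, n = 141 per group.

n = 141 per group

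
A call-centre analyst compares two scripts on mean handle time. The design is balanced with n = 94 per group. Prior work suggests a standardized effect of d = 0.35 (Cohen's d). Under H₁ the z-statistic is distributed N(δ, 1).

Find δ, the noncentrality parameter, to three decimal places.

δ = d·√(n/2) = 0.35 × √(94/2) = 2.3995

δ ≈ 2.399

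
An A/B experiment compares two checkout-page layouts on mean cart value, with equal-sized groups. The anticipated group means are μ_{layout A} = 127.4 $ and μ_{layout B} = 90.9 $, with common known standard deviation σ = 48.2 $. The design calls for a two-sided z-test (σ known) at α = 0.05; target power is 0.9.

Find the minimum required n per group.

Standardized effect: d = |μ_{layout A} − μ_{layout B}| / σ = |127.4 − 90.9| / 48.2 = 0.7573
For power 0.9 need Φ(δ − z_{0.025}) = 0.9, so δ = z_{0.025} + z_{0.10} = 1.960 + 1.282 = 3.242.
(Ignoring the negligible lower-tail rejection probability gives the usual closed-form inversion.)
δ = d·√(n/2) ⇒ n = 2(δ/d)² = 2 × (3.242 / 0.7573)² = 36.65.
Round up to the next whole unit.

n = 37 per group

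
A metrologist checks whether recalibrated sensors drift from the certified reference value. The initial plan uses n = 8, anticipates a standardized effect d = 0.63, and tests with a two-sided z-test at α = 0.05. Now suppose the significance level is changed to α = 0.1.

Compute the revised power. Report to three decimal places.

Power ≈ 0.555

δ = d·√n = 0.63 × √8 = 1.7819 (unchanged). New critical value: z_{0.05} = 1.645.
Revised power = Φ(δ − 1.645) + Φ(−δ − 1.645) = Φ(0.137) + Φ(-3.427) = 0.5545 + 0.0003 = 0.5548.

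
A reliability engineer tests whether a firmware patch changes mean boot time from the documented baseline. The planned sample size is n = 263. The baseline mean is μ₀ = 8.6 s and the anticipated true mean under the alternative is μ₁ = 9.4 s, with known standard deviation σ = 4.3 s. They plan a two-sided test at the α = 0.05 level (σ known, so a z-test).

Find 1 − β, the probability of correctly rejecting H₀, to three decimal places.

Standardized effect: d = |μ₁ − μ₀| / σ = |9.4 − 8.6| / 4.3 = 0.1860
Noncentrality parameter: δ = d·√n = 0.1860 × √263 = 3.0172
Two-sided α = 0.05 → critical value z_{0.025} = 1.960.
Power = Φ(δ − 1.960) + Φ(−δ − 1.960) = Φ(1.057) + Φ(-4.977) = 0.8548 + 0.0000 = 0.8548.

Power ≈ 0.855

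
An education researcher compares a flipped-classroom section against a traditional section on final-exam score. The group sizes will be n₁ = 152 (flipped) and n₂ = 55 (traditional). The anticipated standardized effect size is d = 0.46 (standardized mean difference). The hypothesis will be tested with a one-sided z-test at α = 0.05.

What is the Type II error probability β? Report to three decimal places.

β ≈ 0.101

Noncentrality parameter: δ = d / √(1/n₁ + 1/n₂) = 0.46 / √(1/152 + 1/55) = 2.9233
Critical value for a one-sided test at α = 0.05: z_α = 1.645.
Power = Φ(δ − 1.645) = Φ(1.278) = 0.8995.
Type II error: β = 1 − power = 1 − 0.8995 = 0.1005.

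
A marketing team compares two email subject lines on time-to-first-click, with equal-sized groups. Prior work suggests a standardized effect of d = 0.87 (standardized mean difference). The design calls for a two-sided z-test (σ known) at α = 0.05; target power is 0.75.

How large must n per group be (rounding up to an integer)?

Set Φ(δ − 1.960) = 0.75; then δ − 1.960 = Φ⁻¹(0.75) = 0.674, giving δ = 2.634.
(For δ > 0 the lower-tail rejection region contributes negligibly to power, so the one-term inversion is standard.)
δ = d·√(n/2) ⇒ n = 2(δ/d)² = 2 × (2.634 / 0.87)² = 18.34.
Rounding up, n = 19 per group.

n = 19 per group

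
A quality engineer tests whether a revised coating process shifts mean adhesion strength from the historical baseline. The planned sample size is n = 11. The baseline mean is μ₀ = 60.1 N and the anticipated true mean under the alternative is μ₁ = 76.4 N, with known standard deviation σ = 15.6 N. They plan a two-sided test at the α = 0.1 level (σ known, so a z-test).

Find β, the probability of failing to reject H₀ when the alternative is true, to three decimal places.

β ≈ 0.034

Standardized effect: d = |μ₁ − μ₀| / σ = |76.4 − 60.1| / 15.6 = 1.0449
Noncentrality parameter: δ = d·√n = 1.0449 × √11 = 3.4654
Two-sided α = 0.1 → critical value z_{0.05} = 1.645.
Power = Φ(δ − 1.645) + Φ(−δ − 1.645) = Φ(1.821) + Φ(-5.110) = 0.9657 + 0.0000 = 0.9657.
Type II error: β = 1 − power = 1 − 0.9657 = 0.0343.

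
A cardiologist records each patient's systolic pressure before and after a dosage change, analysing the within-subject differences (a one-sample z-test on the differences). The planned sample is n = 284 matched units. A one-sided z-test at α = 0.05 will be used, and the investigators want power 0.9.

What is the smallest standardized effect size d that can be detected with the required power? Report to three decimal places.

d ≈ 0.174

Required noncentrality: δ = z_{0.05} + z_{0.10} = 1.645 + 1.282 = 2.926.
δ = d·√n ⇒ d = δ/√n = 2.926/√284 = 0.1737.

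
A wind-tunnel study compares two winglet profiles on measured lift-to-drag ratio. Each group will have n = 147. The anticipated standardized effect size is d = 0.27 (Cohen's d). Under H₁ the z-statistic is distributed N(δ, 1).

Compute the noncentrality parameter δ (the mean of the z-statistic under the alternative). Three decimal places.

The noncentrality parameter scales effect size by the design's sample-size factor: δ = d·√(n/2) = 0.27 × √(147/2) = 2.3148

δ ≈ 2.315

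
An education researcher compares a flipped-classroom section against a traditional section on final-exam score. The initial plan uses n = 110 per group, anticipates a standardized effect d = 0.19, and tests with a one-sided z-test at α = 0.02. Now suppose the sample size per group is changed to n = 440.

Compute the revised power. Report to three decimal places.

With n = 440 per group: δ = d·√(n/2) = 0.19 × √(440/2) = 2.8182. Critical value z_{0.02} = 2.054.
Revised power = Φ(δ − 2.054) = Φ(0.764) = 0.7777.

Power ≈ 0.778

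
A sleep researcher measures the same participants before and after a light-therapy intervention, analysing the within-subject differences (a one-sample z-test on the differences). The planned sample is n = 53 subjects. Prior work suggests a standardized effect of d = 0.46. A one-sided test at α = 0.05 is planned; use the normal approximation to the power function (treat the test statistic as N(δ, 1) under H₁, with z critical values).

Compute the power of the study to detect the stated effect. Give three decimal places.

Noncentrality parameter: δ = d·√n = 0.46 × √53 = 3.3489
One-sided α = 0.05 → critical value z_{0.05} = 1.645.
Power = P(Z > 1.645 − δ) = Φ(1.704) = 0.9558.

Power ≈ 0.956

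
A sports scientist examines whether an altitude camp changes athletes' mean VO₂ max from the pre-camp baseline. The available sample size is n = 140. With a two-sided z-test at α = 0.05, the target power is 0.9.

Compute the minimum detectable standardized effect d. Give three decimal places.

Need Φ(δ − 1.960) = 0.9, so δ = 1.960 + 1.282 = 3.242.
(The second rejection-region term Φ(−δ − z_{α/2}) is negligible and dropped.)
δ = d·√n ⇒ d = δ/√n = 3.242/√140 = 0.2740.

d ≈ 0.274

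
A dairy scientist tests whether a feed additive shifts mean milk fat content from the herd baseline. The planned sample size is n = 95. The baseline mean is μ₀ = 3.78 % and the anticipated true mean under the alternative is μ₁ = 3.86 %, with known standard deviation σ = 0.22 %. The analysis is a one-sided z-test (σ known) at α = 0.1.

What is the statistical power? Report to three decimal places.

Standardized effect: d = |μ₁ − μ₀| / σ = |3.86 − 3.78| / 0.22 = 0.3636
Noncentrality parameter: δ = d·√n = 0.3636 × √95 = 3.5443
Critical value for a one-sided test at α = 0.1: z_α = 1.282.
Power = Φ(δ − 1.282) = Φ(2.263) = 0.9882.

Power ≈ 0.988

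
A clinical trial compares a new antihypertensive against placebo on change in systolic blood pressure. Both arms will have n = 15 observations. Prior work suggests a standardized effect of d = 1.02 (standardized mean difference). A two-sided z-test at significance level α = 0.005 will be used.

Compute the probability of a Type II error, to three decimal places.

β ≈ 0.505

Noncentrality parameter: δ = d·√(n/2) = 1.02 × √(15/2) = 2.7934
Two-sided α = 0.005 → critical value z_{0.0025} = 2.807.
Power = Φ(δ − 2.807) + Φ(−δ − 2.807) = Φ(-0.014) + Φ(-5.600) = 0.4946 + 0.0000 = 0.4946.
Type II error: β = 1 − power = 1 − 0.4946 = 0.5054.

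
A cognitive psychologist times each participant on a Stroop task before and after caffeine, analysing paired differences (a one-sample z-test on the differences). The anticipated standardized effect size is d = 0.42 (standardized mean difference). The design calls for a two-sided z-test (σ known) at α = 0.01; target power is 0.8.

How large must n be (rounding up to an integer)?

n = 67

For power 0.8 need Φ(δ − z_{0.005}) = 0.8, so δ = z_{0.005} + z_{0.20} = 2.576 + 0.842 = 3.417.
(The Φ(−δ − z_{α/2}) term is vanishingly small for δ > 0 and is dropped in the standard sample-size formula.)
δ = d·√n ⇒ n = (δ/d)² = (3.417 / 0.42)² = 66.21.
Rounding up, n = 67.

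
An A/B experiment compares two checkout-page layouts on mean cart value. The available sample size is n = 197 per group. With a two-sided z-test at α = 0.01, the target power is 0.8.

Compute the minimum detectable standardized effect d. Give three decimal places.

d ≈ 0.344

Need Φ(δ − 2.576) = 0.8, so δ = 2.576 + 0.842 = 3.417.
(Lower-tail contribution to power is negligible for δ > 0.)
δ = d·√(n/2) ⇒ d = δ/√(n/2) = 3.417/√(197/2) = 0.3443.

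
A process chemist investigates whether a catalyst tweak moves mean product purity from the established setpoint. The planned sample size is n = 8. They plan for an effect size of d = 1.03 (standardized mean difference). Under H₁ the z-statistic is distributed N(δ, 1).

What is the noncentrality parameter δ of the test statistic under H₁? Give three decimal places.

The noncentrality parameter scales effect size by the design's sample-size factor: δ = d·√n = 1.03 × √8 = 2.9133

δ ≈ 2.913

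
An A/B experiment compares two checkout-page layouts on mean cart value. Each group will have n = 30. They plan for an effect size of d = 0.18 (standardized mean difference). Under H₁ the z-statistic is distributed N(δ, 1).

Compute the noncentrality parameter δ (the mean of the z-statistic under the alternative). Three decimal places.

The noncentrality parameter scales effect size by the design's sample-size factor: δ = d·√(n/2) = 0.18 × √(30/2) = 0.6971

δ ≈ 0.697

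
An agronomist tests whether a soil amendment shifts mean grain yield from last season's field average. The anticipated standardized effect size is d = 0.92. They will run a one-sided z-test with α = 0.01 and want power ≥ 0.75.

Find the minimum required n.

For power 0.75 need Φ(δ − z_{0.01}) = 0.75, so δ = z_{0.01} + z_{0.25} = 2.326 + 0.674 = 3.001.
δ = d·√n ⇒ n = (δ/d)² = (3.001 / 0.92)² = 10.64.
Rounding up, n = 11.

n = 11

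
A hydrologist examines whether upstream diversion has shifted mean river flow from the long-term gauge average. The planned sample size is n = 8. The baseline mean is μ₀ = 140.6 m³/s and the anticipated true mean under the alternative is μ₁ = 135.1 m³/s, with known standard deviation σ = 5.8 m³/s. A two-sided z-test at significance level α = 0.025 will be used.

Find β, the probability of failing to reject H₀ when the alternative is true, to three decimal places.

β ≈ 0.330

Standardized effect: d = |μ₁ − μ₀| / σ = |135.1 − 140.6| / 5.8 = 0.9483
Noncentrality parameter: δ = d·√n = 0.9483 × √8 = 2.6821
Two-sided α = 0.025 → critical value z_{0.0125} = 2.241.
Power = Φ(δ − 2.241) + Φ(−δ − 2.241) = Φ(0.441) + Φ(-4.924) = 0.6703 + 0.0000 = 0.6703.
Type II error: β = 1 − power = 1 − 0.6703 = 0.3297.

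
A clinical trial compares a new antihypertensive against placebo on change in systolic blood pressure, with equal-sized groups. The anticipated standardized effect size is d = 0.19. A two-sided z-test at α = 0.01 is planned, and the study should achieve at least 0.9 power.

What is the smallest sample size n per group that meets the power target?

n = 825 per group

For power 0.9 need Φ(δ − z_{0.005}) = 0.9, so δ = z_{0.005} + z_{0.10} = 2.576 + 1.282 = 3.857.
(For δ > 0 the lower-tail rejection region contributes negligibly to power, so the one-term inversion is standard.)
δ = d·√(n/2) ⇒ n = 2(δ/d)² = 2 × (3.857 / 0.19)² = 824.34.
Round up to the next whole unit.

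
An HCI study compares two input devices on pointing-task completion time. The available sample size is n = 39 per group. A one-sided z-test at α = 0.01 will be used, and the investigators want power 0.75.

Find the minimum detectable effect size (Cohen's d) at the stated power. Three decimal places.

Need Φ(δ − 2.326) = 0.75, so δ = 2.326 + 0.674 = 3.001.
δ = d·√(n/2) ⇒ d = δ/√(n/2) = 3.001/√(39/2) = 0.6796.

d ≈ 0.680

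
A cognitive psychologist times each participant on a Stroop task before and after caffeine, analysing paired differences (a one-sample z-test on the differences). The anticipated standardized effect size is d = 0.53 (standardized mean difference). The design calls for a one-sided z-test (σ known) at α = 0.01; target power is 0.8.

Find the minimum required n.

For power 0.8 need Φ(δ − z_{0.01}) = 0.8, so δ = z_{0.01} + z_{0.20} = 2.326 + 0.842 = 3.168.
δ = d·√n ⇒ n = (δ/d)² = (3.168 / 0.53)² = 35.73.
Round up to the next whole unit.

n = 36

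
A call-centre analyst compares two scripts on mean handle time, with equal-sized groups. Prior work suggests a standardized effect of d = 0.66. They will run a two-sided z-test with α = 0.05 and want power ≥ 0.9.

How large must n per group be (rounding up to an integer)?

n = 49 per group

For power 0.9 need Φ(δ − z_{0.025}) = 0.9, so δ = z_{0.025} + z_{0.10} = 1.960 + 1.282 = 3.242.
(Ignoring the negligible lower-tail rejection probability gives the usual closed-form inversion.)
δ = d·√(n/2) ⇒ n = 2(δ/d)² = 2 × (3.242 / 0.66)² = 48.24.
Rounding up, n = 49 per group.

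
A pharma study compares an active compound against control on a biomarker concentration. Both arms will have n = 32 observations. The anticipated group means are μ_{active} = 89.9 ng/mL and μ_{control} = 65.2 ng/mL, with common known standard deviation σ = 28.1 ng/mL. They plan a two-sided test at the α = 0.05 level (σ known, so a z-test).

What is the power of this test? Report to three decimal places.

Power ≈ 0.940

Standardized effect: d = |μ_{active} − μ_{control}| / σ = |89.9 − 65.2| / 28.1 = 0.8790
Noncentrality parameter: δ = d·√(n/2) = 0.8790 × √(32/2) = 3.5160
Critical value for a two-sided test at α = 0.05: z_{α/2} = 1.960.
Power = Φ(δ − 1.960) + Φ(−δ − 1.960) = Φ(1.556) + Φ(-5.476) = 0.9402 + 0.0000 = 0.9402.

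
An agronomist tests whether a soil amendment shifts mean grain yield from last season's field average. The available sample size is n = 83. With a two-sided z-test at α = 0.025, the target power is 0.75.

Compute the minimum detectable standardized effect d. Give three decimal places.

Need Φ(δ − 2.241) = 0.75, so δ = 2.241 + 0.674 = 2.916.
(The second rejection-region term Φ(−δ − z_{α/2}) is negligible and dropped.)
δ = d·√n ⇒ d = δ/√n = 2.916/√83 = 0.3201.

d ≈ 0.320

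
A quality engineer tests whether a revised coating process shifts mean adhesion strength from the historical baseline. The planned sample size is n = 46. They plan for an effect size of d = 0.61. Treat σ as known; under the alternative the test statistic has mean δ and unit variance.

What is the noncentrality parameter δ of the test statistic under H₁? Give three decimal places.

The noncentrality parameter scales effect size by the design's sample-size factor: δ = d·√n = 0.61 × √46 = 4.1372

δ ≈ 4.137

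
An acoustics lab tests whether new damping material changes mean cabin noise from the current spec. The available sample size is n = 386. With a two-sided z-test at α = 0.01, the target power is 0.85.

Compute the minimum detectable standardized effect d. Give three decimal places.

d ≈ 0.184

Required noncentrality: δ = z_{0.005} + z_{0.15} = 2.576 + 1.036 = 3.612.
(The second rejection-region term Φ(−δ − z_{α/2}) is negligible and dropped.)
δ = d·√n ⇒ d = δ/√n = 3.612/√386 = 0.1839.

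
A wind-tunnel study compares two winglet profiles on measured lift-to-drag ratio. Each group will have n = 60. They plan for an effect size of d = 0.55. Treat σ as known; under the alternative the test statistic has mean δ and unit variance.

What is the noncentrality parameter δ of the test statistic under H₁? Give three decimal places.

δ = d·√(n/2) = 0.55 × √(60/2) = 3.0125

δ ≈ 3.012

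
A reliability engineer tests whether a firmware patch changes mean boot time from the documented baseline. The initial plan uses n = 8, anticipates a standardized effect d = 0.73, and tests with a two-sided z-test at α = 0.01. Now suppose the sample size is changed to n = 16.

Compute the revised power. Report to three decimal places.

Power ≈ 0.635

With n = 16: δ = d·√n = 0.73 × √16 = 2.9200. Critical value z_{0.005} = 2.576.
Revised power = Φ(δ − 2.576) + Φ(−δ − 2.576) = Φ(0.344) + Φ(-5.496) = 0.6346 + 0.0000 = 0.6346.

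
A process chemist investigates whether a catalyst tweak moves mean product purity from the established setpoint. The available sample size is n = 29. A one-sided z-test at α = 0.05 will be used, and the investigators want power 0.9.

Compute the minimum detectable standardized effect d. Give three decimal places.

Need Φ(δ − 1.645) = 0.9, so δ = 1.645 + 1.282 = 2.926.
δ = d·√n ⇒ d = δ/√n = 2.926/√29 = 0.5434.

d ≈ 0.543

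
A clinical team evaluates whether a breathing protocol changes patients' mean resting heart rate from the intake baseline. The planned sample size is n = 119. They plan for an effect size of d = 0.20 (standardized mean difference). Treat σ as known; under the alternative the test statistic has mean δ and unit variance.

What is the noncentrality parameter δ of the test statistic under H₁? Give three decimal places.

δ ≈ 2.182

The noncentrality parameter scales effect size by the design's sample-size factor: δ = d·√n = 0.20 × √119 = 2.1817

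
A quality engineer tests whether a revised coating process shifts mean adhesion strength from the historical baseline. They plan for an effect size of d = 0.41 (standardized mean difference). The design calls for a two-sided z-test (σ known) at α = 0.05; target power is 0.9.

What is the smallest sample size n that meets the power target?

n = 63

For power 0.9 need Φ(δ − z_{0.025}) = 0.9, so δ = z_{0.025} + z_{0.10} = 1.960 + 1.282 = 3.242.
(The Φ(−δ − z_{α/2}) term is vanishingly small for δ > 0 and is dropped in the standard sample-size formula.)
δ = d·√n ⇒ n = (δ/d)² = (3.242 / 0.41)² = 62.51.
Round up to the next whole unit.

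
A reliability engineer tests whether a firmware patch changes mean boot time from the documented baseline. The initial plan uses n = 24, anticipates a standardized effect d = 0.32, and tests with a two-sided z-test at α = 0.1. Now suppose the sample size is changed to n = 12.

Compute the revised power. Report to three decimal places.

Power ≈ 0.299

With n = 12: δ = d·√n = 0.32 × √12 = 1.1085. Critical value z_{0.05} = 1.645.
Revised power = Φ(δ − 1.645) + Φ(−δ − 1.645) = Φ(-0.536) + Φ(-2.753) = 0.2959 + 0.0029 = 0.2988.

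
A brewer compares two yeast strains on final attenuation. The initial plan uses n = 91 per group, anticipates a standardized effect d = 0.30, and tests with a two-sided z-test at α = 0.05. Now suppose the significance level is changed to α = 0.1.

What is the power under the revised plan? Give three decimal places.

Power ≈ 0.648

δ = d·√(n/2) = 0.30 × √(91/2) = 2.0236 (unchanged). New critical value: z_{0.05} = 1.645.
Revised power = Φ(δ − 1.645) + Φ(−δ − 1.645) = Φ(0.379) + Φ(-3.668) = 0.6476 + 0.0001 = 0.6477.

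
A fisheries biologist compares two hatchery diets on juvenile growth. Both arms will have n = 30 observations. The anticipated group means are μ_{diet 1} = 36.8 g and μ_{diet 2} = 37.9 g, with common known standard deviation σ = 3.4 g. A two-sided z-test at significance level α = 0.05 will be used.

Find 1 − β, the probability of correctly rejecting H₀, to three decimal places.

Standardized effect: d = |μ_{diet 1} − μ_{diet 2}| / σ = |36.8 − 37.9| / 3.4 = 0.3235
Noncentrality parameter: δ = d·√(n/2) = 0.3235 × √(30/2) = 1.2530
Two-sided α = 0.05 → critical value z_{0.025} = 1.960.
Power = Φ(δ − 1.960) + Φ(−δ − 1.960) = Φ(-0.707) + Φ(-3.213) = 0.2398 + 0.0007 = 0.2405.

Power ≈ 0.240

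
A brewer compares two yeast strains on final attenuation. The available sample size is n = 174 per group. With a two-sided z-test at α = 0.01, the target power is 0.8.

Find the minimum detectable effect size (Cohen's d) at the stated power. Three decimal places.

Need Φ(δ − 2.576) = 0.8, so δ = 2.576 + 0.842 = 3.417.
(The second rejection-region term Φ(−δ − z_{α/2}) is negligible and dropped.)
δ = d·√(n/2) ⇒ d = δ/√(n/2) = 3.417/√(174/2) = 0.3664.

d ≈ 0.366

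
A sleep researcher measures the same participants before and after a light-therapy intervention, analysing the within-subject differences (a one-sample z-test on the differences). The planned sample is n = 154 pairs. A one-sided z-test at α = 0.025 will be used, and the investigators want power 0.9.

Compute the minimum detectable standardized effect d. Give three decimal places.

d ≈ 0.261

Required noncentrality: δ = z_{0.025} + z_{0.10} = 1.960 + 1.282 = 3.242.
δ = d·√n ⇒ d = δ/√n = 3.242/√154 = 0.2612.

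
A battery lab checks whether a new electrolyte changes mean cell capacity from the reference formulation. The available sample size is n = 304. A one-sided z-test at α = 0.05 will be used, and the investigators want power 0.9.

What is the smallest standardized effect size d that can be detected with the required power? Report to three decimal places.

d ≈ 0.168

Need Φ(δ − 1.645) = 0.9, so δ = 1.645 + 1.282 = 2.926.
δ = d·√n ⇒ d = δ/√n = 2.926/√304 = 0.1678.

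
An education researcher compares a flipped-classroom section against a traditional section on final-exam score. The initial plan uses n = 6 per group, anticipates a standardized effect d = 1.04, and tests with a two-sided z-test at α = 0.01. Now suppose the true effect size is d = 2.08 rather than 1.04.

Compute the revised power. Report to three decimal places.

Power ≈ 0.848

With d = 2.08: δ = d·√(n/2) = 2.08 × √(6/2) = 3.6027. Critical value z_{0.005} = 2.576.
Revised power = Φ(δ − 2.576) + Φ(−δ − 2.576) = Φ(1.027) + Φ(-6.178) = 0.8478 + 0.0000 = 0.8478.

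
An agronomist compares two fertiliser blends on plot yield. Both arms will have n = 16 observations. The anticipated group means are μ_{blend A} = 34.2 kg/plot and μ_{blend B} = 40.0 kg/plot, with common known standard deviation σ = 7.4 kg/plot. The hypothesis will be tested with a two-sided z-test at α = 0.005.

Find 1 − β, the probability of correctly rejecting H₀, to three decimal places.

Standardized effect: d = |μ_{blend A} − μ_{blend B}| / σ = |34.2 − 40.0| / 7.4 = 0.7838
Noncentrality parameter: δ = d·√(n/2) = 0.7838 × √(16/2) = 2.2169
Two-sided α = 0.005 → critical value z_{0.0025} = 2.807.
Power = Φ(δ − 2.807) + Φ(−δ − 2.807) = Φ(-0.590) + Φ(-5.024) = 0.2775 + 0.0000 = 0.2775.

Power ≈ 0.278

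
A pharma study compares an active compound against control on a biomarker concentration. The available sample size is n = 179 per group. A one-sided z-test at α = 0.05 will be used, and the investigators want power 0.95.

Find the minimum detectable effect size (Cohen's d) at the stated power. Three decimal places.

Required noncentrality: δ = z_{0.05} + z_{0.05} = 1.645 + 1.645 = 3.290.
δ = d·√(n/2) ⇒ d = δ/√(n/2) = 3.290/√(179/2) = 0.3477.

d ≈ 0.348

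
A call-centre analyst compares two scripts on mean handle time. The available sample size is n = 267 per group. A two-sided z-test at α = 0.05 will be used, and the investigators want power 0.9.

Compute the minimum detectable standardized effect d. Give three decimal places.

Need Φ(δ − 1.960) = 0.9, so δ = 1.960 + 1.282 = 3.242.
(Lower-tail contribution to power is negligible for δ > 0.)
δ = d·√(n/2) ⇒ d = δ/√(n/2) = 3.242/√(267/2) = 0.2805.

d ≈ 0.281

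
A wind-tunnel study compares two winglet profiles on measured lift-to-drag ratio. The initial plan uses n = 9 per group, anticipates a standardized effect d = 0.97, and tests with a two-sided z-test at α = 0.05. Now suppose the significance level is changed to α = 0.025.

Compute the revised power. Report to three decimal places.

Power ≈ 0.427

δ = d·√(n/2) = 0.97 × √(9/2) = 2.0577 (unchanged). New critical value: z_{0.0125} = 2.241.
Revised power = Φ(δ − 2.241) + Φ(−δ − 2.241) = Φ(-0.184) + Φ(-4.299) = 0.4271 + 0.0000 = 0.4271.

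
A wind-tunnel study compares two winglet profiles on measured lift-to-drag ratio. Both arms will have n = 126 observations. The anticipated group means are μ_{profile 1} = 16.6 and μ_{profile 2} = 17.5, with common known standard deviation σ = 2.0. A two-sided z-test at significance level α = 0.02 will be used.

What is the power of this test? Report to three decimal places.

Standardized effect: d = |μ_{profile 1} − μ_{profile 2}| / σ = |16.6 − 17.5| / 2.0 = 0.4500
Noncentrality parameter: δ = d·√(n/2) = 0.4500 × √(126/2) = 3.5718
Critical value for a two-sided test at α = 0.02: z_{α/2} = 2.326.
Power = Φ(δ − 2.326) + Φ(−δ − 2.326) = Φ(1.245) + Φ(-5.898) = 0.8935 + 0.0000 = 0.8935.

Power ≈ 0.894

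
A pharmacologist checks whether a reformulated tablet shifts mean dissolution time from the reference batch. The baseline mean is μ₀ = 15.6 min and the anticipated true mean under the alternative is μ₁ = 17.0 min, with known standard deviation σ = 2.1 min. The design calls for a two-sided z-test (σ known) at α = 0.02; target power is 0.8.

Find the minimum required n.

Standardized effect: d = |μ₁ − μ₀| / σ = |17.0 − 15.6| / 2.1 = 0.6667
For power 0.8 need Φ(δ − z_{0.01}) = 0.8, so δ = z_{0.01} + z_{0.20} = 2.326 + 0.842 = 3.168.
(Ignoring the negligible lower-tail rejection probability gives the usual closed-form inversion.)
δ = d·√n ⇒ n = (δ/d)² = (3.168 / 0.6667)² = 22.58.
Rounding up, n = 23.

n = 23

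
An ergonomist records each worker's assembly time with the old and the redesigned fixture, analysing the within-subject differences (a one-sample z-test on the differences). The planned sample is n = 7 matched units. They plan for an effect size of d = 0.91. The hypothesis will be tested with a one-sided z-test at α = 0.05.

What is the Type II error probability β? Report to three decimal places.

β ≈ 0.223

Noncentrality parameter: δ = d·√n = 0.91 × √7 = 2.4076
One-sided α = 0.05 → critical value z_{0.05} = 1.645.
Power = P(Z > 1.645 − δ) = Φ(0.763) = 0.7772.
Type II error: β = 1 − power = 1 − 0.7772 = 0.2228.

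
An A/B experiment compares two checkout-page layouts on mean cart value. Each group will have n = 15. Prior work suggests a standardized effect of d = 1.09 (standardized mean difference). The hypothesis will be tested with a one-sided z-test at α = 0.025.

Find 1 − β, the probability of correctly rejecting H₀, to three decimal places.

Power ≈ 0.847

Noncentrality parameter: δ = d·√(n/2) = 1.09 × √(15/2) = 2.9851
One-sided α = 0.025 → critical value z_{0.025} = 1.960.
Power = P(Z > 1.960 − δ) = Φ(1.025) = 0.8473.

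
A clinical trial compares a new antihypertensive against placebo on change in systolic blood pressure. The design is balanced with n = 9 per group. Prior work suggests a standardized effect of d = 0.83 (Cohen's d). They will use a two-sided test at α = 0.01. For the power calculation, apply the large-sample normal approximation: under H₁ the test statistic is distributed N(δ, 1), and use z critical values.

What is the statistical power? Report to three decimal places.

Power ≈ 0.208

Noncentrality parameter: δ = d·√(n/2) = 0.83 × √(9/2) = 1.7607
Two-sided α = 0.01 → critical value z_{0.005} = 2.576.
Power = Φ(δ − 2.576) + Φ(−δ − 2.576) = Φ(-0.815) + Φ(-4.337) = 0.2075 + 0.0000 = 0.2075.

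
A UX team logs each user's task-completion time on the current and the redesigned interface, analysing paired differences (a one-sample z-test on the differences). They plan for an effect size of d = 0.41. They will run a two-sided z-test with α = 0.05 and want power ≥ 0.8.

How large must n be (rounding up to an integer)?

n = 47

Set Φ(δ − 1.960) = 0.8; then δ − 1.960 = Φ⁻¹(0.8) = 0.842, giving δ = 2.802.
(The Φ(−δ − z_{α/2}) term is vanishingly small for δ > 0 and is dropped in the standard sample-size formula.)
δ = d·√n ⇒ n = (δ/d)² = (2.802 / 0.41)² = 46.69.
Round up to the next whole unit.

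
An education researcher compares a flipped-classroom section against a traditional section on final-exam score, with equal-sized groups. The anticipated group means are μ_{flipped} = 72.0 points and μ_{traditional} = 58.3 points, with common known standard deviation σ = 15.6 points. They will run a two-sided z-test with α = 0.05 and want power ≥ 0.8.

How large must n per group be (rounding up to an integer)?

Standardized effect: d = |μ_{flipped} − μ_{traditional}| / σ = |72.0 − 58.3| / 15.6 = 0.8782
Set Φ(δ − 1.960) = 0.8; then δ − 1.960 = Φ⁻¹(0.8) = 0.842, giving δ = 2.802.
(Ignoring the negligible lower-tail rejection probability gives the usual closed-form inversion.)
δ = d·√(n/2) ⇒ n = 2(δ/d)² = 2 × (2.802 / 0.8782)² = 20.35.
Round up to the next whole unit.

n = 21 per group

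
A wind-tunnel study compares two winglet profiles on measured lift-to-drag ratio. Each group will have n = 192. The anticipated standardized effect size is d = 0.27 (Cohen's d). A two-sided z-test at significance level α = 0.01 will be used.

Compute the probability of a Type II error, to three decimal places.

Noncentrality parameter: δ = d·√(n/2) = 0.27 × √(192/2) = 2.6454
Critical value for a two-sided test at α = 0.01: z_{α/2} = 2.576.
Power = Φ(δ − 2.576) + Φ(−δ − 2.576) = Φ(0.070) + Φ(-5.221) = 0.5278 + 0.0000 = 0.5278.
Type II error: β = 1 − power = 1 − 0.5278 = 0.4722.

β ≈ 0.472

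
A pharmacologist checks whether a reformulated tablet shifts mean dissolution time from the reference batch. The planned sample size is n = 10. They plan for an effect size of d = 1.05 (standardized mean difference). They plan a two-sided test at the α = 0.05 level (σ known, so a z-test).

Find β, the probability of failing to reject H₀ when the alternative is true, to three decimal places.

Noncentrality parameter: δ = d·√n = 1.05 × √10 = 3.3204
Critical value for a two-sided test at α = 0.05: z_{α/2} = 1.960.
Power = Φ(δ − 1.960) + Φ(−δ − 1.960) = Φ(1.360) + Φ(-5.280) = 0.9132 + 0.0000 = 0.9132.
Type II error: β = 1 − power = 1 − 0.9132 = 0.0868.

β ≈ 0.087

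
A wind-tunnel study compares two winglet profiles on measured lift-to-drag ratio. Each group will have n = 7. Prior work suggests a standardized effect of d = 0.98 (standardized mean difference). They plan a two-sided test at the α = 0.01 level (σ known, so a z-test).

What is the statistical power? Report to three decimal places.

Noncentrality parameter: δ = d·√(n/2) = 0.98 × √(7/2) = 1.8334
Critical value for a two-sided test at α = 0.01: z_{α/2} = 2.576.
Power = Φ(δ − 2.576) + Φ(−δ − 2.576) = Φ(-0.742) + Φ(-4.409) = 0.2289 + 0.0000 = 0.2289.

Power ≈ 0.229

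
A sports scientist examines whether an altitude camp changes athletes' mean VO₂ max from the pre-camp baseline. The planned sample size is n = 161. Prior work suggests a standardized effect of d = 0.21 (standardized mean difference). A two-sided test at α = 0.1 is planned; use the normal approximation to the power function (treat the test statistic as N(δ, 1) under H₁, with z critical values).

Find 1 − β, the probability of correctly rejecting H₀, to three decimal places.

Noncentrality parameter: δ = d·√n = 0.21 × √161 = 2.6646
Two-sided α = 0.1 → critical value z_{0.05} = 1.645.
Power = Φ(δ − 1.645) + Φ(−δ − 1.645) = Φ(1.020) + Φ(-4.309) = 0.8461 + 0.0000 = 0.8461.

Power ≈ 0.846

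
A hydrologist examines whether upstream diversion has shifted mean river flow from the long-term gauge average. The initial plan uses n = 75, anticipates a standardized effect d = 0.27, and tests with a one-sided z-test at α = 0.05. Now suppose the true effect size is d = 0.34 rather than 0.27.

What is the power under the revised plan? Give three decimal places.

With d = 0.34: δ = d·√n = 0.34 × √75 = 2.9445. Critical value z_{0.05} = 1.645.
Revised power = P(Z > 1.645 − δ) = Φ(1.300) = 0.9031.

Power ≈ 0.903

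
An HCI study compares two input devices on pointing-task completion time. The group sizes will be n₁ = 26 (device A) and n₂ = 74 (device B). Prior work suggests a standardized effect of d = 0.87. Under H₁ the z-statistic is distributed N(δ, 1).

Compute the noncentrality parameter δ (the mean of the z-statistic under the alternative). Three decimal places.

δ ≈ 3.816

δ = d / √(1/n₁ + 1/n₂) = 0.87 / √(1/26 + 1/74) = 3.8161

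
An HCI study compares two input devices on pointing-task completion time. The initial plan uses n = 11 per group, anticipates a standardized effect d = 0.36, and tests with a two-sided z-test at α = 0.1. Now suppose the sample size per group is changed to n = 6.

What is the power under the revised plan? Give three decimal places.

Power ≈ 0.165

With n = 6 per group: δ = d·√(n/2) = 0.36 × √(6/2) = 0.6235. Critical value z_{0.05} = 1.645.
Revised power = Φ(δ − 1.645) + Φ(−δ − 1.645) = Φ(-1.021) + Φ(-2.268) = 0.1536 + 0.0117 = 0.1652.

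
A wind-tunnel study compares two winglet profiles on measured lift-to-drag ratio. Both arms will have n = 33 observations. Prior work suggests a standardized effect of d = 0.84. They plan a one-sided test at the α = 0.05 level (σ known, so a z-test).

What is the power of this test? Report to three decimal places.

Noncentrality parameter: δ = d·√(n/2) = 0.84 × √(33/2) = 3.4121
One-sided α = 0.05 → critical value z_{0.05} = 1.645.
Power = Φ(δ − 1.645) = Φ(1.767) = 0.9614.

Power ≈ 0.961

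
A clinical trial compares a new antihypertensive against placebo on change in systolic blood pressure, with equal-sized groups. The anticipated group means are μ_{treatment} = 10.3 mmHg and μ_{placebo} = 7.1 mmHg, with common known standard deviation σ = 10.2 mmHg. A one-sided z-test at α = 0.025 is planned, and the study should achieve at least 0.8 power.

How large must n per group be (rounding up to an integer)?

n = 160 per group

Standardized effect: d = |μ_{treatment} − μ_{placebo}| / σ = |10.3 − 7.1| / 10.2 = 0.3137
For power 0.8 need Φ(δ − z_{0.025}) = 0.8, so δ = z_{0.025} + z_{0.20} = 1.960 + 0.842 = 2.802.
δ = d·√(n/2) ⇒ n = 2(δ/d)² = 2 × (2.802 / 0.3137)² = 159.49.
Round up to the next whole unit.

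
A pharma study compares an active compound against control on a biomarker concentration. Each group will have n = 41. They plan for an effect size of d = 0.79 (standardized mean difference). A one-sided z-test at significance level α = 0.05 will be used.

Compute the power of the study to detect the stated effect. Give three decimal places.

Power ≈ 0.973

Noncentrality parameter: δ = d·√(n/2) = 0.79 × √(41/2) = 3.5769
Critical value for a one-sided test at α = 0.05: z_α = 1.645.
Power = P(Z > 1.645 − δ) = Φ(1.932) = 0.9733.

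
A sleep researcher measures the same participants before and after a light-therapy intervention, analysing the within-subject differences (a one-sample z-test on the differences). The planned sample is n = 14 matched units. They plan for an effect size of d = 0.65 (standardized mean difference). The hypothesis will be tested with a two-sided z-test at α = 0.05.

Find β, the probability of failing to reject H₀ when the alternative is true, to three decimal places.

β ≈ 0.318

Noncentrality parameter: δ = d·√n = 0.65 × √14 = 2.4321
Critical value for a two-sided test at α = 0.05: z_{α/2} = 1.960.
Power = Φ(δ − 1.960) + Φ(−δ − 1.960) = Φ(0.472) + Φ(-4.392) = 0.6816 + 0.0000 = 0.6816.
Type II error: β = 1 − power = 1 − 0.6816 = 0.3184.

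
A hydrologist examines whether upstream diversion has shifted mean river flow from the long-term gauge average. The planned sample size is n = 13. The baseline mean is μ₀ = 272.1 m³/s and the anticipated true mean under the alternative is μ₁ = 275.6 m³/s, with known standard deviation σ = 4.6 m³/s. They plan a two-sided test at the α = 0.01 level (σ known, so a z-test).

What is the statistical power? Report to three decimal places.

Standardized effect: d = |μ₁ − μ₀| / σ = |275.6 − 272.1| / 4.6 = 0.7609
Noncentrality parameter: δ = d·√n = 0.7609 × √13 = 2.7434
Critical value for a two-sided test at α = 0.01: z_{α/2} = 2.576.
Power = Φ(δ − 2.576) + Φ(−δ − 2.576) = Φ(0.168) + Φ(-5.319) = 0.5665 + 0.0000 = 0.5665.

Power ≈ 0.567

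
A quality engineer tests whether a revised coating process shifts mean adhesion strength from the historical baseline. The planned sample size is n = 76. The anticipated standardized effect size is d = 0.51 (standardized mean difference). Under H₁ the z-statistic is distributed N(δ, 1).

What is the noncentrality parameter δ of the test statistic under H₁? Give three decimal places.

δ ≈ 4.446

δ = d·√n = 0.51 × √76 = 4.4461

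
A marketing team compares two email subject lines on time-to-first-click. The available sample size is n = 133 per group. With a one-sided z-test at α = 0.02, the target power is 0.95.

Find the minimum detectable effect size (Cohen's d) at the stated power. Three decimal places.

d ≈ 0.454

Need Φ(δ − 2.054) = 0.95, so δ = 2.054 + 1.645 = 3.699.
δ = d·√(n/2) ⇒ d = δ/√(n/2) = 3.699/√(133/2) = 0.4536.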